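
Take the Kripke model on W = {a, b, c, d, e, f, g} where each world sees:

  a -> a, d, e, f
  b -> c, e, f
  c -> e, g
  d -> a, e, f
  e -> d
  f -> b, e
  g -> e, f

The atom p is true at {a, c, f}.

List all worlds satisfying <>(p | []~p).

{a, b, c, d, f, g}

a: successors {a, d, e, f}; p | []~p there: a:T, d:F, e:T, f:T. ✓
b: successors {c, e, f}; p | []~p there: c:T, e:T, f:T. ✓
c: successors {e, g}; p | []~p there: e:T, g:F. ✓
d: successors {a, e, f}; p | []~p there: a:T, e:T, f:T. ✓
e: successors {d}; p | []~p there: d:F. ✗
f: successors {b, e}; p | []~p there: b:F, e:T. ✓
g: successors {e, f}; p | []~p there: e:T, f:T. ✓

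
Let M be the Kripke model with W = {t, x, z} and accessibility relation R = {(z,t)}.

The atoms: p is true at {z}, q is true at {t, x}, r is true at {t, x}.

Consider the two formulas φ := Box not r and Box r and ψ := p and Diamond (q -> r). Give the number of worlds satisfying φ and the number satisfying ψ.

2 and 1

For Box not r and Box r:
t: Box not r is T, Box r is T. ✓
x: Box not r is T, Box r is T. ✓
z: Box not r is F, Box r is T. ✗
— 2 worlds.
For p and Diamond (q -> r):
t: p is F, Diamond (q -> r) is F. ✗
x: p is F, Diamond (q -> r) is F. ✗
z: p is T, Diamond (q -> r) is T. ✓
— 1 world.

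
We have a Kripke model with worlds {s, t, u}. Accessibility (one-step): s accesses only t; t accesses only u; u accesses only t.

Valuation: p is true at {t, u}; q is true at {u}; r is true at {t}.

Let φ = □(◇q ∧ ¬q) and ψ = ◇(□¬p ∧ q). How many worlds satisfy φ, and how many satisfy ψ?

For □(◇q ∧ ¬q):
s: successors {t}; ◇q ∧ ¬q there: t:T. ✓
t: successors {u}; ◇q ∧ ¬q there: u:F. ✗
u: successors {t}; ◇q ∧ ¬q there: t:T. ✓
— 2 worlds.
For ◇(□¬p ∧ q):
s: successors {t}; □¬p ∧ q there: t:F. ✗
t: successors {u}; □¬p ∧ q there: u:F. ✗
u: successors {t}; □¬p ∧ q there: t:F. ✗
— 0 worlds.

2 and 0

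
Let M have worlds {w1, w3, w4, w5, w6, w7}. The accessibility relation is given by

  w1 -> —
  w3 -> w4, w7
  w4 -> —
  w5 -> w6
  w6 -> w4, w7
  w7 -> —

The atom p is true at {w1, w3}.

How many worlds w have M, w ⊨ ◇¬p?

3

w1: no successors, so ◇¬p fails. ✗
w3: successors {w4, w7}; ¬p there: w4:T, w7:T. ✓
w4: no successors, so ◇¬p fails. ✗
w5: successors {w6}; ¬p there: w6:T. ✓
w6: successors {w4, w7}; ¬p there: w4:T, w7:T. ✓
w7: no successors, so ◇¬p fails. ✗
Satisfying worlds: {w3, w5, w6}.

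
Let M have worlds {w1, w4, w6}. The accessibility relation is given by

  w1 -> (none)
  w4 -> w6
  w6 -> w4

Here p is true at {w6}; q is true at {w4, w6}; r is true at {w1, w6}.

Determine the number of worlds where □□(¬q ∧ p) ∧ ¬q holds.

1

w1: □□(¬q ∧ p) is T, ¬q is T. ✓
w4: □□(¬q ∧ p) is F, ¬q is F. ✗
w6: □□(¬q ∧ p) is F, ¬q is F. ✗
Satisfying worlds: {w1}.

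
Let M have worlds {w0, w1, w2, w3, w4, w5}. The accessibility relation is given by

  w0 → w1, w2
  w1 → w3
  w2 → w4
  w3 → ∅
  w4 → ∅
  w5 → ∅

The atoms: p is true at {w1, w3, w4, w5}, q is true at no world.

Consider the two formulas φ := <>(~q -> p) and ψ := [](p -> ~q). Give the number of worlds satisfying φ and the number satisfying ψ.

For <>(~q -> p):
w0: successors {w1, w2}; ~q -> p there: w1:T, w2:F. ✓
w1: successors {w3}; ~q -> p there: w3:T. ✓
w2: successors {w4}; ~q -> p there: w4:T. ✓
w3: no successors, so <>(~q -> p) fails. ✗
w4: no successors, so <>(~q -> p) fails. ✗
w5: no successors, so <>(~q -> p) fails. ✗
— 3 worlds.
For [](p -> ~q):
w0: successors {w1, w2}; p -> ~q there: w1:T, w2:T. ✓
w1: successors {w3}; p -> ~q there: w3:T. ✓
w2: successors {w4}; p -> ~q there: w4:T. ✓
w3: no successors, so [](p -> ~q) holds vacuously. ✓
w4: no successors, so [](p -> ~q) holds vacuously. ✓
w5: no successors, so [](p -> ~q) holds vacuously. ✓
— 6 worlds.

3 and 6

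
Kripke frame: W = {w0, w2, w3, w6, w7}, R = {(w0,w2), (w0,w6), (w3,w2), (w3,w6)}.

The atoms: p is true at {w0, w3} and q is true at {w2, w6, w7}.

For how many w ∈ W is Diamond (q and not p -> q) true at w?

w0: successors {w2, w6}; q and not p -> q there: w2:T, w6:T. ✓
w2: no successors, so Diamond (q and not p -> q) fails. ✗
w3: successors {w2, w6}; q and not p -> q there: w2:T, w6:T. ✓
w6: no successors, so Diamond (q and not p -> q) fails. ✗
w7: no successors, so Diamond (q and not p -> q) fails. ✗
Satisfying worlds: {w0, w3}.

2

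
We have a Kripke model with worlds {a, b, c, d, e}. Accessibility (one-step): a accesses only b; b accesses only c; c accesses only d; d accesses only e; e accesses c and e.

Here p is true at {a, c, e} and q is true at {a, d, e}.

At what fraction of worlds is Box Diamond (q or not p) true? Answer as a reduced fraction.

a: successors {b}; Diamond (q or not p) there: b:F. ✗
b: successors {c}; Diamond (q or not p) there: c:T. ✓
c: successors {d}; Diamond (q or not p) there: d:T. ✓
d: successors {e}; Diamond (q or not p) there: e:T. ✓
e: successors {c, e}; Diamond (q or not p) there: c:T, e:T. ✓
That's 4 of 5 worlds, so 4/5.

4/5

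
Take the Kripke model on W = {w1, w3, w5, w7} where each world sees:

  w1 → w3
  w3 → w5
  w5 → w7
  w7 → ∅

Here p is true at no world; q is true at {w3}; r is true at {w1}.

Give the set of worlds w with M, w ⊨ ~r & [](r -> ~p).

w1: ~r is F, [](r -> ~p) is T. ✗
w3: ~r is T, [](r -> ~p) is T. ✓
w5: ~r is T, [](r -> ~p) is T. ✓
w7: ~r is T, [](r -> ~p) is T. ✓

{w3, w5, w7}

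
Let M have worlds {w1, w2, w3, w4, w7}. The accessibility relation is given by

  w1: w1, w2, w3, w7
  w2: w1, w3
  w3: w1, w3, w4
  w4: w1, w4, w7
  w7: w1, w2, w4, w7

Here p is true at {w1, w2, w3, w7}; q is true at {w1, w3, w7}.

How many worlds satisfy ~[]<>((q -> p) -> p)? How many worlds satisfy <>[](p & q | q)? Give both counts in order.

For ~[]<>((q -> p) -> p):
w1: []<>((q -> p) -> p) is T. ✗
w2: []<>((q -> p) -> p) is T. ✗
w3: []<>((q -> p) -> p) is T. ✗
w4: []<>((q -> p) -> p) is T. ✗
w7: []<>((q -> p) -> p) is T. ✗
— 0 worlds.
For <>[](p & q | q):
w1: successors {w1, w2, w3, w7}; [](p & q | q) there: w1:F, w2:T, w3:F, w7:F. ✓
w2: successors {w1, w3}; [](p & q | q) there: w1:F, w3:F. ✗
w3: successors {w1, w3, w4}; [](p & q | q) there: w1:F, w3:F, w4:F. ✗
w4: successors {w1, w4, w7}; [](p & q | q) there: w1:F, w4:F, w7:F. ✗
w7: successors {w1, w2, w4, w7}; [](p & q | q) there: w1:F, w2:T, w4:F, w7:F. ✓
— 2 worlds.

0 and 2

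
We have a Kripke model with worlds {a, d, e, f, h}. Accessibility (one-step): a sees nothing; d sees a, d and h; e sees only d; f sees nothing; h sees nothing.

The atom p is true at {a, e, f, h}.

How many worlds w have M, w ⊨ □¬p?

a: no successors, so □¬p holds vacuously. ✓
d: successors {a, d, h}; ¬p there: a:F, d:T, h:F. ✗
e: successors {d}; ¬p there: d:T. ✓
f: no successors, so □¬p holds vacuously. ✓
h: no successors, so □¬p holds vacuously. ✓
Satisfying worlds: {a, e, f, h}.

4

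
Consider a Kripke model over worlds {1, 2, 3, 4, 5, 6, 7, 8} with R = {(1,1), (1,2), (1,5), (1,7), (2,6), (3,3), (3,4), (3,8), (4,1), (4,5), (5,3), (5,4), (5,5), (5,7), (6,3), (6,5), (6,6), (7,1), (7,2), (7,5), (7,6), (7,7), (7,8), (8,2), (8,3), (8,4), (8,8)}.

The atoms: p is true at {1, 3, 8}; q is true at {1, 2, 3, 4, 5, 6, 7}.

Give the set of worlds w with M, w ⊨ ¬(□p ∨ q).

{8}

1: □p ∨ q is T. ✗
2: □p ∨ q is T. ✗
3: □p ∨ q is T. ✗
4: □p ∨ q is T. ✗
5: □p ∨ q is T. ✗
6: □p ∨ q is T. ✗
7: □p ∨ q is T. ✗
8: □p ∨ q is F. ✓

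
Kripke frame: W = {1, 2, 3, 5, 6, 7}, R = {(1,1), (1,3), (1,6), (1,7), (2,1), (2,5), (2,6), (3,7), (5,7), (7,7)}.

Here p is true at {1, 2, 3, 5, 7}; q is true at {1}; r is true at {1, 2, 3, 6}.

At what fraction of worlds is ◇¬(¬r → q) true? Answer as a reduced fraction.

5/6

1: successors {1, 3, 6, 7}; ¬(¬r → q) there: 1:F, 3:F, 6:F, 7:T. ✓
2: successors {1, 5, 6}; ¬(¬r → q) there: 1:F, 5:T, 6:F. ✓
3: successors {7}; ¬(¬r → q) there: 7:T. ✓
5: successors {7}; ¬(¬r → q) there: 7:T. ✓
6: no successors, so ◇¬(¬r → q) fails. ✗
7: successors {7}; ¬(¬r → q) there: 7:T. ✓
That's 5 of 6 worlds, so 5/6.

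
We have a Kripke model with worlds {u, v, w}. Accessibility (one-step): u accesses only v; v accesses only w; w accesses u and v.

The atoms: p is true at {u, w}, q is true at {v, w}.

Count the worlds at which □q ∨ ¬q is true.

2

u: □q is T, ¬q is T. ✓
v: □q is T, ¬q is F. ✓
w: □q is F, ¬q is F. ✗
Satisfying worlds: {u, v}.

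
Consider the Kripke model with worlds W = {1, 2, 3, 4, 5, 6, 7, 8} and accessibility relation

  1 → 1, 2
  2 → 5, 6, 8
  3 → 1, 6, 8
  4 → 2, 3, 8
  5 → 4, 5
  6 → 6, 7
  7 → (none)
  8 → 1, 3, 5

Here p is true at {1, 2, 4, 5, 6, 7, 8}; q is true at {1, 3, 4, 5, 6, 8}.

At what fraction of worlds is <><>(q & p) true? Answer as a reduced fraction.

7/8

1: successors {1, 2}; <>(q & p) there: 1:T, 2:T. ✓
2: successors {5, 6, 8}; <>(q & p) there: 5:T, 6:T, 8:T. ✓
3: successors {1, 6, 8}; <>(q & p) there: 1:T, 6:T, 8:T. ✓
4: successors {2, 3, 8}; <>(q & p) there: 2:T, 3:T, 8:T. ✓
5: successors {4, 5}; <>(q & p) there: 4:T, 5:T. ✓
6: successors {6, 7}; <>(q & p) there: 6:T, 7:F. ✓
7: no successors, so <><>(q & p) fails. ✗
8: successors {1, 3, 5}; <>(q & p) there: 1:T, 3:T, 5:T. ✓
That's 7 of 8 worlds, so 7/8.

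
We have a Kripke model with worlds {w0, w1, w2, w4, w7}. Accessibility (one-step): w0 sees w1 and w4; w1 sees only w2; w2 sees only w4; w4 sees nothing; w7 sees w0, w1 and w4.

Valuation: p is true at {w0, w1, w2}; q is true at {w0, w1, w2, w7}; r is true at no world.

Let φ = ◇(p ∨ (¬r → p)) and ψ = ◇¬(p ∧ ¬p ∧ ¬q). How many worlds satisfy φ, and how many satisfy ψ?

3 and 4

For ◇(p ∨ (¬r → p)):
w0: successors {w1, w4}; p ∨ (¬r → p) there: w1:T, w4:F. ✓
w1: successors {w2}; p ∨ (¬r → p) there: w2:T. ✓
w2: successors {w4}; p ∨ (¬r → p) there: w4:F. ✗
w4: no successors, so ◇(p ∨ (¬r → p)) fails. ✗
w7: successors {w0, w1, w4}; p ∨ (¬r → p) there: w0:T, w1:T, w4:F. ✓
— 3 worlds.
For ◇¬(p ∧ ¬p ∧ ¬q):
w0: successors {w1, w4}; ¬(p ∧ ¬p ∧ ¬q) there: w1:T, w4:T. ✓
w1: successors {w2}; ¬(p ∧ ¬p ∧ ¬q) there: w2:T. ✓
w2: successors {w4}; ¬(p ∧ ¬p ∧ ¬q) there: w4:T. ✓
w4: no successors, so ◇¬(p ∧ ¬p ∧ ¬q) fails. ✗
w7: successors {w0, w1, w4}; ¬(p ∧ ¬p ∧ ¬q) there: w0:T, w1:T, w4:T. ✓
— 4 worlds.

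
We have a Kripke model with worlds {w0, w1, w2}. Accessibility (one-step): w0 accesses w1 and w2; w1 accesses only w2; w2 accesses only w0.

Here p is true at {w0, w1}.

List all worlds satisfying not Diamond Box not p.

w0: Diamond Box not p is T. ✗
w1: Diamond Box not p is F. ✓
w2: Diamond Box not p is F. ✓

{w1, w2}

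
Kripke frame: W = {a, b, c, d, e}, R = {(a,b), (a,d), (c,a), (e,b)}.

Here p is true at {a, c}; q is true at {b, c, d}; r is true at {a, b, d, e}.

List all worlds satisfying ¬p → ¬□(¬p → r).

a: ¬p is F, ¬□(¬p → r) is F. ✓
b: ¬p is T, ¬□(¬p → r) is F. ✗
c: ¬p is F, ¬□(¬p → r) is F. ✓
d: ¬p is T, ¬□(¬p → r) is F. ✗
e: ¬p is T, ¬□(¬p → r) is F. ✗

{a, c}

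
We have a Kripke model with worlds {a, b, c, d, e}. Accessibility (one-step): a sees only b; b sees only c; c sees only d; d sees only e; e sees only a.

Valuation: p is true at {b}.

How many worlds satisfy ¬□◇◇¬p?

a: □◇◇¬p is T. ✗
b: □◇◇¬p is T. ✗
c: □◇◇¬p is T. ✗
d: □◇◇¬p is F. ✓
e: □◇◇¬p is T. ✗
Satisfying worlds: {d}.

1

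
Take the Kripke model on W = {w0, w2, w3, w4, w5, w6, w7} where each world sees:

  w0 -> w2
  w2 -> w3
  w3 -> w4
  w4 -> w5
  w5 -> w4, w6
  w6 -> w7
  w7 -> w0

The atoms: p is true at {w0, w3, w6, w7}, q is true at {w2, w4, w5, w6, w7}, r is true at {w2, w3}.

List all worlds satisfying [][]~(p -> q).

{w0, w6}

w0: successors {w2}; []~(p -> q) there: w2:T. ✓
w2: successors {w3}; []~(p -> q) there: w3:F. ✗
w3: successors {w4}; []~(p -> q) there: w4:F. ✗
w4: successors {w5}; []~(p -> q) there: w5:F. ✗
w5: successors {w4, w6}; []~(p -> q) there: w4:F, w6:F. ✗
w6: successors {w7}; []~(p -> q) there: w7:T. ✓
w7: successors {w0}; []~(p -> q) there: w0:F. ✗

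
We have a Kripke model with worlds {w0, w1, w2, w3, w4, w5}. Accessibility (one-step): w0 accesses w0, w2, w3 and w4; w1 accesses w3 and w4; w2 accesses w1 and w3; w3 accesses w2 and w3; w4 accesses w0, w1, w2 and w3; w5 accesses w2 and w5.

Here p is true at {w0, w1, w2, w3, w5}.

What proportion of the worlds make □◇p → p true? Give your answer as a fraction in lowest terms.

5/6

w0: □◇p is T, p is T. ✓
w1: □◇p is T, p is T. ✓
w2: □◇p is T, p is T. ✓
w3: □◇p is T, p is T. ✓
w4: □◇p is T, p is F. ✗
w5: □◇p is T, p is T. ✓
That's 5 of 6 worlds, so 5/6.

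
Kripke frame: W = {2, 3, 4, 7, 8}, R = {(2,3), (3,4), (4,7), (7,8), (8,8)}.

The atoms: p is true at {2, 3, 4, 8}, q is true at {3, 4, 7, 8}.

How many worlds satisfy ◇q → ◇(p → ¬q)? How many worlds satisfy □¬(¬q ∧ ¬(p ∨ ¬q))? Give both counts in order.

For ◇q → ◇(p → ¬q):
2: ◇q is T, ◇(p → ¬q) is F. ✗
3: ◇q is T, ◇(p → ¬q) is F. ✗
4: ◇q is T, ◇(p → ¬q) is T. ✓
7: ◇q is T, ◇(p → ¬q) is F. ✗
8: ◇q is T, ◇(p → ¬q) is F. ✗
— 1 world.
For □¬(¬q ∧ ¬(p ∨ ¬q)):
2: successors {3}; ¬(¬q ∧ ¬(p ∨ ¬q)) there: 3:T. ✓
3: successors {4}; ¬(¬q ∧ ¬(p ∨ ¬q)) there: 4:T. ✓
4: successors {7}; ¬(¬q ∧ ¬(p ∨ ¬q)) there: 7:T. ✓
7: successors {8}; ¬(¬q ∧ ¬(p ∨ ¬q)) there: 8:T. ✓
8: successors {8}; ¬(¬q ∧ ¬(p ∨ ¬q)) there: 8:T. ✓
— 5 worlds.

1 and 5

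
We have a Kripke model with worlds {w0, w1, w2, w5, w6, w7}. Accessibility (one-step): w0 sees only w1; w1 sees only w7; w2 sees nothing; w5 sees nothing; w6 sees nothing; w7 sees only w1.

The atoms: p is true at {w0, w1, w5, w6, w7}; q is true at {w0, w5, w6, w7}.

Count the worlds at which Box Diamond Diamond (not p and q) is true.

3

w0: successors {w1}; Diamond Diamond (not p and q) there: w1:F. ✗
w1: successors {w7}; Diamond Diamond (not p and q) there: w7:F. ✗
w2: no successors, so Box Diamond Diamond (not p and q) holds vacuously. ✓
w5: no successors, so Box Diamond Diamond (not p and q) holds vacuously. ✓
w6: no successors, so Box Diamond Diamond (not p and q) holds vacuously. ✓
w7: successors {w1}; Diamond Diamond (not p and q) there: w1:F. ✗
Satisfying worlds: {w2, w5, w6}.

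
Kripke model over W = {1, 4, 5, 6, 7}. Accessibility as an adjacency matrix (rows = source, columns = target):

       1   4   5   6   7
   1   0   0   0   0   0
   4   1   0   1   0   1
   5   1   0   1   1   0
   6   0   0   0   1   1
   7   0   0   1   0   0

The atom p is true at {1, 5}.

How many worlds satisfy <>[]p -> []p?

1: <>[]p is F, []p is T. ✓
4: <>[]p is T, []p is F. ✗
5: <>[]p is T, []p is F. ✗
6: <>[]p is T, []p is F. ✗
7: <>[]p is F, []p is T. ✓
Satisfying worlds: {1, 7}.

2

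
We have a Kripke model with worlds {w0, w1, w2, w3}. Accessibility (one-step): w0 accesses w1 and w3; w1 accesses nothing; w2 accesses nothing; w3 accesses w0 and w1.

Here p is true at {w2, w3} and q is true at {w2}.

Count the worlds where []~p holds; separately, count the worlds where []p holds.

3 and 2

For []~p:
w0: successors {w1, w3}; ~p there: w1:T, w3:F. ✗
w1: no successors, so []~p holds vacuously. ✓
w2: no successors, so []~p holds vacuously. ✓
w3: successors {w0, w1}; ~p there: w0:T, w1:T. ✓
— 3 worlds.
For []p:
w0: successors {w1, w3}; p there: w1:F, w3:T. ✗
w1: no successors, so []p holds vacuously. ✓
w2: no successors, so []p holds vacuously. ✓
w3: successors {w0, w1}; p there: w0:F, w1:F. ✗
— 2 worlds.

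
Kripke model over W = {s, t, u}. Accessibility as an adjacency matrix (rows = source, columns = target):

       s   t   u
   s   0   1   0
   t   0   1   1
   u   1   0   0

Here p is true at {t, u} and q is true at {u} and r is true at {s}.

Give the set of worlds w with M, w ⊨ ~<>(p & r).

{s, t, u}

s: <>(p & r) is F. ✓
t: <>(p & r) is F. ✓
u: <>(p & r) is F. ✓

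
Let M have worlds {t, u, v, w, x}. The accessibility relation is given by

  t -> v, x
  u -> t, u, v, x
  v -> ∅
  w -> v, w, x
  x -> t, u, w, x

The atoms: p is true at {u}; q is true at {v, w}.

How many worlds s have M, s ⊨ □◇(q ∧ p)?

1

t: successors {v, x}; ◇(q ∧ p) there: v:F, x:F. ✗
u: successors {t, u, v, x}; ◇(q ∧ p) there: t:F, u:F, v:F, x:F. ✗
v: no successors, so □◇(q ∧ p) holds vacuously. ✓
w: successors {v, w, x}; ◇(q ∧ p) there: v:F, w:F, x:F. ✗
x: successors {t, u, w, x}; ◇(q ∧ p) there: t:F, u:F, w:F, x:F. ✗
Satisfying worlds: {v}.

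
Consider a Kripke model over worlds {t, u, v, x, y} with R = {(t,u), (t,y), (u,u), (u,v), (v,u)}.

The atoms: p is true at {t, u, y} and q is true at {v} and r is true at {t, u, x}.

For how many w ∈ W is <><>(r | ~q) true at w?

3

t: successors {u, y}; <>(r | ~q) there: u:T, y:F. ✓
u: successors {u, v}; <>(r | ~q) there: u:T, v:T. ✓
v: successors {u}; <>(r | ~q) there: u:T. ✓
x: no successors, so <><>(r | ~q) fails. ✗
y: no successors, so <><>(r | ~q) fails. ✗
Satisfying worlds: {t, u, v}.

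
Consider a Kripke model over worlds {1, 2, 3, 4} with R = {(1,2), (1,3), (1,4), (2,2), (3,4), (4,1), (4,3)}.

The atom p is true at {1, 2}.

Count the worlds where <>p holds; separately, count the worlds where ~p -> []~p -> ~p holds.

3 and 4

For <>p:
1: successors {2, 3, 4}; p there: 2:T, 3:F, 4:F. ✓
2: successors {2}; p there: 2:T. ✓
3: successors {4}; p there: 4:F. ✗
4: successors {1, 3}; p there: 1:T, 3:F. ✓
— 3 worlds.
For ~p -> []~p -> ~p:
1: ~p is F, []~p -> ~p is T. ✓
2: ~p is F, []~p -> ~p is T. ✓
3: ~p is T, []~p -> ~p is T. ✓
4: ~p is T, []~p -> ~p is T. ✓
— 4 worlds.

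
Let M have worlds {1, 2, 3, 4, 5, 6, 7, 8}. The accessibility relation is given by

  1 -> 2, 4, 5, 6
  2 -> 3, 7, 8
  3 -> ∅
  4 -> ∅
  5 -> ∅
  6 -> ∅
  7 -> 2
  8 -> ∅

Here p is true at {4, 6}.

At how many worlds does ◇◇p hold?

0

1: successors {2, 4, 5, 6}; ◇p there: 2:F, 4:F, 5:F, 6:F. ✗
2: successors {3, 7, 8}; ◇p there: 3:F, 7:F, 8:F. ✗
3: no successors, so ◇◇p fails. ✗
4: no successors, so ◇◇p fails. ✗
5: no successors, so ◇◇p fails. ✗
6: no successors, so ◇◇p fails. ✗
7: successors {2}; ◇p there: 2:F. ✗
8: no successors, so ◇◇p fails. ✗
Satisfying worlds: ∅.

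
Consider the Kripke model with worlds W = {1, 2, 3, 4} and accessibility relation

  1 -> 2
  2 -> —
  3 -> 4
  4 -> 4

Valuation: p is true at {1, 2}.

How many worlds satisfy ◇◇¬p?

1: successors {2}; ◇¬p there: 2:F. ✗
2: no successors, so ◇◇¬p fails. ✗
3: successors {4}; ◇¬p there: 4:T. ✓
4: successors {4}; ◇¬p there: 4:T. ✓
Satisfying worlds: {3, 4}.

2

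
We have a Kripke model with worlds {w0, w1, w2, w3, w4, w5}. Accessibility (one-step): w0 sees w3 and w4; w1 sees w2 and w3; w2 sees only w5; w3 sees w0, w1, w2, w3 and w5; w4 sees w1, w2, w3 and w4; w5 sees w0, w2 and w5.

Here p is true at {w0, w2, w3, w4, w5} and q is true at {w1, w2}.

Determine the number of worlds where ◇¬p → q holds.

4

w0: ◇¬p is F, q is F. ✓
w1: ◇¬p is F, q is T. ✓
w2: ◇¬p is F, q is T. ✓
w3: ◇¬p is T, q is F. ✗
w4: ◇¬p is T, q is F. ✗
w5: ◇¬p is F, q is F. ✓
Satisfying worlds: {w0, w1, w2, w5}.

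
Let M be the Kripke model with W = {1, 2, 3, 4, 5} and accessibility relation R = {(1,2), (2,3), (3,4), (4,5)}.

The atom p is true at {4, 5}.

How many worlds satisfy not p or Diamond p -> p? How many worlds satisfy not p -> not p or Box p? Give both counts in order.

2 and 5

For not p or Diamond p -> p:
1: not p or Diamond p is T, p is F. ✗
2: not p or Diamond p is T, p is F. ✗
3: not p or Diamond p is T, p is F. ✗
4: not p or Diamond p is T, p is T. ✓
5: not p or Diamond p is F, p is T. ✓
— 2 worlds.
For not p -> not p or Box p:
1: not p is T, not p or Box p is T. ✓
2: not p is T, not p or Box p is T. ✓
3: not p is T, not p or Box p is T. ✓
4: not p is F, not p or Box p is T. ✓
5: not p is F, not p or Box p is T. ✓
— 5 worlds.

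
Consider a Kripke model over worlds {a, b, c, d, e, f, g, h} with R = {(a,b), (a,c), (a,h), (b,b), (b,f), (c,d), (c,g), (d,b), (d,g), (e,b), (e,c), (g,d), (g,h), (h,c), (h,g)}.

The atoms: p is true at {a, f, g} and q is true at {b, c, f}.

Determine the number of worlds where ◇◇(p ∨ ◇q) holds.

a: successors {b, c, h}; ◇(p ∨ ◇q) there: b:T, c:T, h:T. ✓
b: successors {b, f}; ◇(p ∨ ◇q) there: b:T, f:F. ✓
c: successors {d, g}; ◇(p ∨ ◇q) there: d:T, g:T. ✓
d: successors {b, g}; ◇(p ∨ ◇q) there: b:T, g:T. ✓
e: successors {b, c}; ◇(p ∨ ◇q) there: b:T, c:T. ✓
f: no successors, so ◇◇(p ∨ ◇q) fails. ✗
g: successors {d, h}; ◇(p ∨ ◇q) there: d:T, h:T. ✓
h: successors {c, g}; ◇(p ∨ ◇q) there: c:T, g:T. ✓
Satisfying worlds: {a, b, c, d, e, g, h}.

7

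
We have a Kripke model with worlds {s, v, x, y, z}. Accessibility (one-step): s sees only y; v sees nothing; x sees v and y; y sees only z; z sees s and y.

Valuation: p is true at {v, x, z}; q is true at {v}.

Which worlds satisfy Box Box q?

s: successors {y}; Box q there: y:F. ✗
v: no successors, so Box Box q holds vacuously. ✓
x: successors {v, y}; Box q there: v:T, y:F. ✗
y: successors {z}; Box q there: z:F. ✗
z: successors {s, y}; Box q there: s:F, y:F. ✗

{v}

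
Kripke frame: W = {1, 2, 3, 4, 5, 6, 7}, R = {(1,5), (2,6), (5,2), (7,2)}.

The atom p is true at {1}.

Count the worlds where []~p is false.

0

1: successors {5}; ~p there: 5:T. ✓
2: successors {6}; ~p there: 6:T. ✓
3: no successors, so []~p holds vacuously. ✓
4: no successors, so []~p holds vacuously. ✓
5: successors {2}; ~p there: 2:T. ✓
6: no successors, so []~p holds vacuously. ✓
7: successors {2}; ~p there: 2:T. ✓
Satisfying worlds: {1, 2, 3, 4, 5, 6, 7}.
So []~p fails at the other 0 worlds.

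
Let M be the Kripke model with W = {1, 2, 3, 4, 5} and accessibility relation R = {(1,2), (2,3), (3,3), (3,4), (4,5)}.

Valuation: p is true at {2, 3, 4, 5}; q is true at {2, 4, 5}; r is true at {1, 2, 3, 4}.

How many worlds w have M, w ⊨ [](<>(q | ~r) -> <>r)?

4

1: successors {2}; <>(q | ~r) -> <>r there: 2:T. ✓
2: successors {3}; <>(q | ~r) -> <>r there: 3:T. ✓
3: successors {3, 4}; <>(q | ~r) -> <>r there: 3:T, 4:F. ✗
4: successors {5}; <>(q | ~r) -> <>r there: 5:T. ✓
5: no successors, so [](<>(q | ~r) -> <>r) holds vacuously. ✓
Satisfying worlds: {1, 2, 4, 5}.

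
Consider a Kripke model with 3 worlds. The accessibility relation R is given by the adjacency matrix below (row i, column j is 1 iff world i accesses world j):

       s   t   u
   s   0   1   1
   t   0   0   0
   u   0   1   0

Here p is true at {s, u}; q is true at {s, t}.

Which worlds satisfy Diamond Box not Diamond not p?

{s, u}

s: successors {t, u}; Box not Diamond not p there: t:T, u:T. ✓
t: no successors, so Diamond Box not Diamond not p fails. ✗
u: successors {t}; Box not Diamond not p there: t:T. ✓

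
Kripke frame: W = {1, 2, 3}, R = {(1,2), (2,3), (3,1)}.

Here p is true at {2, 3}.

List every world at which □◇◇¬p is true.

1: successors {2}; ◇◇¬p there: 2:T. ✓
2: successors {3}; ◇◇¬p there: 3:F. ✗
3: successors {1}; ◇◇¬p there: 1:F. ✗

{1}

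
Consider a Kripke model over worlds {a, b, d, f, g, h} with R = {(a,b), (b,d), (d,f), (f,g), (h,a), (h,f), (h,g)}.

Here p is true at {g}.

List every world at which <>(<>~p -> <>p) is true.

a: successors {b}; <>~p -> <>p there: b:F. ✗
b: successors {d}; <>~p -> <>p there: d:F. ✗
d: successors {f}; <>~p -> <>p there: f:T. ✓
f: successors {g}; <>~p -> <>p there: g:T. ✓
g: no successors, so <>(<>~p -> <>p) fails. ✗
h: successors {a, f, g}; <>~p -> <>p there: a:F, f:T, g:T. ✓

{d, f, h}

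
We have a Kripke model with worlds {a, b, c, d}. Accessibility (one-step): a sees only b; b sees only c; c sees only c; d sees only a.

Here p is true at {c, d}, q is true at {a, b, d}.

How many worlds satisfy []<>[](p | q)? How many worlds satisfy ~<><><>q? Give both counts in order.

4 and 4

For []<>[](p | q):
a: successors {b}; <>[](p | q) there: b:T. ✓
b: successors {c}; <>[](p | q) there: c:T. ✓
c: successors {c}; <>[](p | q) there: c:T. ✓
d: successors {a}; <>[](p | q) there: a:T. ✓
— 4 worlds.
For ~<><><>q:
a: <><><>q is F. ✓
b: <><><>q is F. ✓
c: <><><>q is F. ✓
d: <><><>q is F. ✓
— 4 worlds.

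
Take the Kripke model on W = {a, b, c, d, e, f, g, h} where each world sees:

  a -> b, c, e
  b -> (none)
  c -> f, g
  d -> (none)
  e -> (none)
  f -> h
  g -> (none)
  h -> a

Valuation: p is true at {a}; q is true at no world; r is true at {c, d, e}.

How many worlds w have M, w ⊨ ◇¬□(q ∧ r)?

4

a: successors {b, c, e}; ¬□(q ∧ r) there: b:F, c:T, e:F. ✓
b: no successors, so ◇¬□(q ∧ r) fails. ✗
c: successors {f, g}; ¬□(q ∧ r) there: f:T, g:F. ✓
d: no successors, so ◇¬□(q ∧ r) fails. ✗
e: no successors, so ◇¬□(q ∧ r) fails. ✗
f: successors {h}; ¬□(q ∧ r) there: h:T. ✓
g: no successors, so ◇¬□(q ∧ r) fails. ✗
h: successors {a}; ¬□(q ∧ r) there: a:T. ✓
Satisfying worlds: {a, c, f, h}.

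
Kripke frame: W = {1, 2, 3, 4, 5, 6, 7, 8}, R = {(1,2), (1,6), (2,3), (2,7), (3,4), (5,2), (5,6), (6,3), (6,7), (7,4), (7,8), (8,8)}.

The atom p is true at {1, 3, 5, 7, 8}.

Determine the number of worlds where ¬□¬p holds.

1: □¬p is T. ✗
2: □¬p is F. ✓
3: □¬p is T. ✗
4: □¬p is T. ✗
5: □¬p is T. ✗
6: □¬p is F. ✓
7: □¬p is F. ✓
8: □¬p is F. ✓
Satisfying worlds: {2, 6, 7, 8}.

4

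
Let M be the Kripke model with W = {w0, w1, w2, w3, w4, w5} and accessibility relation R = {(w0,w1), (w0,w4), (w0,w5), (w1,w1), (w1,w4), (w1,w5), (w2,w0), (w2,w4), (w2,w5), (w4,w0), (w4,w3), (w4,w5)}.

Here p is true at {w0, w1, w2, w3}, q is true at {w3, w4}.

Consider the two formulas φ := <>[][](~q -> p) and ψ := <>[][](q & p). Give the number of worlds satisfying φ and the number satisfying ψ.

For <>[][](~q -> p):
w0: successors {w1, w4, w5}; [][](~q -> p) there: w1:F, w4:F, w5:T. ✓
w1: successors {w1, w4, w5}; [][](~q -> p) there: w1:F, w4:F, w5:T. ✓
w2: successors {w0, w4, w5}; [][](~q -> p) there: w0:F, w4:F, w5:T. ✓
w3: no successors, so <>[][](~q -> p) fails. ✗
w4: successors {w0, w3, w5}; [][](~q -> p) there: w0:F, w3:T, w5:T. ✓
w5: no successors, so <>[][](~q -> p) fails. ✗
— 4 worlds.
For <>[][](q & p):
w0: successors {w1, w4, w5}; [][](q & p) there: w1:F, w4:F, w5:T. ✓
w1: successors {w1, w4, w5}; [][](q & p) there: w1:F, w4:F, w5:T. ✓
w2: successors {w0, w4, w5}; [][](q & p) there: w0:F, w4:F, w5:T. ✓
w3: no successors, so <>[][](q & p) fails. ✗
w4: successors {w0, w3, w5}; [][](q & p) there: w0:F, w3:T, w5:T. ✓
w5: no successors, so <>[][](q & p) fails. ✗
— 4 worlds.

4 and 4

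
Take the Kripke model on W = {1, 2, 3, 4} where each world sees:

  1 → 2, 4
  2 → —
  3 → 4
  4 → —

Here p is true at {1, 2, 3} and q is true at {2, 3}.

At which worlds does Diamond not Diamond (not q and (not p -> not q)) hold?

1: successors {2, 4}; not Diamond (not q and (not p -> not q)) there: 2:T, 4:T. ✓
2: no successors, so Diamond not Diamond (not q and (not p -> not q)) fails. ✗
3: successors {4}; not Diamond (not q and (not p -> not q)) there: 4:T. ✓
4: no successors, so Diamond not Diamond (not q and (not p -> not q)) fails. ✗

{1, 3}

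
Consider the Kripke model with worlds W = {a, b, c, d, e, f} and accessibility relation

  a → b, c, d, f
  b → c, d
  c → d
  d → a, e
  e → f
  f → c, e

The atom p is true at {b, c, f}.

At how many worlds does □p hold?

a: successors {b, c, d, f}; p there: b:T, c:T, d:F, f:T. ✗
b: successors {c, d}; p there: c:T, d:F. ✗
c: successors {d}; p there: d:F. ✗
d: successors {a, e}; p there: a:F, e:F. ✗
e: successors {f}; p there: f:T. ✓
f: successors {c, e}; p there: c:T, e:F. ✗
Satisfying worlds: {e}.

1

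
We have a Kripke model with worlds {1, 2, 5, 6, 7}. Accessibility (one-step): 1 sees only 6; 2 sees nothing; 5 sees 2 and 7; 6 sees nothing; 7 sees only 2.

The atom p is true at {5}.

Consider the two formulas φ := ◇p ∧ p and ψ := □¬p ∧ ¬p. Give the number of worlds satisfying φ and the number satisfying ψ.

For ◇p ∧ p:
1: ◇p is F, p is F. ✗
2: ◇p is F, p is F. ✗
5: ◇p is F, p is T. ✗
6: ◇p is F, p is F. ✗
7: ◇p is F, p is F. ✗
— 0 worlds.
For □¬p ∧ ¬p:
1: □¬p is T, ¬p is T. ✓
2: □¬p is T, ¬p is T. ✓
5: □¬p is T, ¬p is F. ✗
6: □¬p is T, ¬p is T. ✓
7: □¬p is T, ¬p is T. ✓
— 4 worlds.

0 and 4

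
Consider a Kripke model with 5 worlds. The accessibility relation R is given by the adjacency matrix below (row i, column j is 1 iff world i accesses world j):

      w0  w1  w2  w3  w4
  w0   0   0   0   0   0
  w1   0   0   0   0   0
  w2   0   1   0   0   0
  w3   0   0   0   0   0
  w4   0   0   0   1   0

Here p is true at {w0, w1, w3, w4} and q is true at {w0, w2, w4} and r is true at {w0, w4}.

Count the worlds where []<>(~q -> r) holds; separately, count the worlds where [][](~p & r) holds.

For []<>(~q -> r):
w0: no successors, so []<>(~q -> r) holds vacuously. ✓
w1: no successors, so []<>(~q -> r) holds vacuously. ✓
w2: successors {w1}; <>(~q -> r) there: w1:F. ✗
w3: no successors, so []<>(~q -> r) holds vacuously. ✓
w4: successors {w3}; <>(~q -> r) there: w3:F. ✗
— 3 worlds.
For [][](~p & r):
w0: no successors, so [][](~p & r) holds vacuously. ✓
w1: no successors, so [][](~p & r) holds vacuously. ✓
w2: successors {w1}; [](~p & r) there: w1:T. ✓
w3: no successors, so [][](~p & r) holds vacuously. ✓
w4: successors {w3}; [](~p & r) there: w3:T. ✓
— 5 worlds.

3 and 5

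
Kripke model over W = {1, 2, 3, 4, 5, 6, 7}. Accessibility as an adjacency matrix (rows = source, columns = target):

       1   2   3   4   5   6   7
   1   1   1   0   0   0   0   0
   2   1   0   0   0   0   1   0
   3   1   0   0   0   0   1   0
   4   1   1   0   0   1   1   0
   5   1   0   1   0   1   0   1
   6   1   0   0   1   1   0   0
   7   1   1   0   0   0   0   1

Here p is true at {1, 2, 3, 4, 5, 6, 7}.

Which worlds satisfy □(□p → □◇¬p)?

1: successors {1, 2}; □p → □◇¬p there: 1:F, 2:F. ✗
2: successors {1, 6}; □p → □◇¬p there: 1:F, 6:F. ✗
3: successors {1, 6}; □p → □◇¬p there: 1:F, 6:F. ✗
4: successors {1, 2, 5, 6}; □p → □◇¬p there: 1:F, 2:F, 5:F, 6:F. ✗
5: successors {1, 3, 5, 7}; □p → □◇¬p there: 1:F, 3:F, 5:F, 7:F. ✗
6: successors {1, 4, 5}; □p → □◇¬p there: 1:F, 4:F, 5:F. ✗
7: successors {1, 2, 7}; □p → □◇¬p there: 1:F, 2:F, 7:F. ✗

∅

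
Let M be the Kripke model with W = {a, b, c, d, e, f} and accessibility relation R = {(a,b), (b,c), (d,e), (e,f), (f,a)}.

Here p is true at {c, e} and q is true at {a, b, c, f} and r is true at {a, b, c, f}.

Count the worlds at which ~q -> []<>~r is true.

a: ~q is F, []<>~r is F. ✓
b: ~q is F, []<>~r is F. ✓
c: ~q is F, []<>~r is T. ✓
d: ~q is T, []<>~r is F. ✗
e: ~q is T, []<>~r is F. ✗
f: ~q is F, []<>~r is F. ✓
Satisfying worlds: {a, b, c, f}.

4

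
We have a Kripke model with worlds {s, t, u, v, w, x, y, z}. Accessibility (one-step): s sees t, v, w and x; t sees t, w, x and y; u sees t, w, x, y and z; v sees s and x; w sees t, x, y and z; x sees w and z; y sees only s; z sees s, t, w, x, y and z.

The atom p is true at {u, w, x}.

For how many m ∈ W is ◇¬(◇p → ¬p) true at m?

7

s: successors {t, v, w, x}; ¬(◇p → ¬p) there: t:F, v:F, w:T, x:T. ✓
t: successors {t, w, x, y}; ¬(◇p → ¬p) there: t:F, w:T, x:T, y:F. ✓
u: successors {t, w, x, y, z}; ¬(◇p → ¬p) there: t:F, w:T, x:T, y:F, z:F. ✓
v: successors {s, x}; ¬(◇p → ¬p) there: s:F, x:T. ✓
w: successors {t, x, y, z}; ¬(◇p → ¬p) there: t:F, x:T, y:F, z:F. ✓
x: successors {w, z}; ¬(◇p → ¬p) there: w:T, z:F. ✓
y: successors {s}; ¬(◇p → ¬p) there: s:F. ✗
z: successors {s, t, w, x, y, z}; ¬(◇p → ¬p) there: s:F, t:F, w:T, x:T, y:F, z:F. ✓
Satisfying worlds: {s, t, u, v, w, x, z}.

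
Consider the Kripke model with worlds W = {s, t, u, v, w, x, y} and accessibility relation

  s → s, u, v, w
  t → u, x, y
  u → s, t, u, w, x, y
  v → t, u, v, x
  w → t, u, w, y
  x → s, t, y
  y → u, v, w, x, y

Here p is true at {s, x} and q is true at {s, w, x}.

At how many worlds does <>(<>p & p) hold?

s: successors {s, u, v, w}; <>p & p there: s:T, u:F, v:F, w:F. ✓
t: successors {u, x, y}; <>p & p there: u:F, x:T, y:F. ✓
u: successors {s, t, u, w, x, y}; <>p & p there: s:T, t:F, u:F, w:F, x:T, y:F. ✓
v: successors {t, u, v, x}; <>p & p there: t:F, u:F, v:F, x:T. ✓
w: successors {t, u, w, y}; <>p & p there: t:F, u:F, w:F, y:F. ✗
x: successors {s, t, y}; <>p & p there: s:T, t:F, y:F. ✓
y: successors {u, v, w, x, y}; <>p & p there: u:F, v:F, w:F, x:T, y:F. ✓
Satisfying worlds: {s, t, u, v, x, y}.

6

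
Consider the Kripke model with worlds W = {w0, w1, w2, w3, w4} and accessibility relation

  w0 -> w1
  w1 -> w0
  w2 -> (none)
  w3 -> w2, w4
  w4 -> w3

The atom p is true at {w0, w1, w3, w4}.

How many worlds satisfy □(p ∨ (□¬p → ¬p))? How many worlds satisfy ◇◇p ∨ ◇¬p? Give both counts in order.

For □(p ∨ (□¬p → ¬p)):
w0: successors {w1}; p ∨ (□¬p → ¬p) there: w1:T. ✓
w1: successors {w0}; p ∨ (□¬p → ¬p) there: w0:T. ✓
w2: no successors, so □(p ∨ (□¬p → ¬p)) holds vacuously. ✓
w3: successors {w2, w4}; p ∨ (□¬p → ¬p) there: w2:T, w4:T. ✓
w4: successors {w3}; p ∨ (□¬p → ¬p) there: w3:T. ✓
— 5 worlds.
For ◇◇p ∨ ◇¬p:
w0: ◇◇p is T, ◇¬p is F. ✓
w1: ◇◇p is T, ◇¬p is F. ✓
w2: ◇◇p is F, ◇¬p is F. ✗
w3: ◇◇p is T, ◇¬p is T. ✓
w4: ◇◇p is T, ◇¬p is F. ✓
— 4 worlds.

5 and 4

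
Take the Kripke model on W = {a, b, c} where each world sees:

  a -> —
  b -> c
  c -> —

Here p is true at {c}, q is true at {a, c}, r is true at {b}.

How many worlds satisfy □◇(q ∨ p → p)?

2

a: no successors, so □◇(q ∨ p → p) holds vacuously. ✓
b: successors {c}; ◇(q ∨ p → p) there: c:F. ✗
c: no successors, so □◇(q ∨ p → p) holds vacuously. ✓
Satisfying worlds: {a, c}.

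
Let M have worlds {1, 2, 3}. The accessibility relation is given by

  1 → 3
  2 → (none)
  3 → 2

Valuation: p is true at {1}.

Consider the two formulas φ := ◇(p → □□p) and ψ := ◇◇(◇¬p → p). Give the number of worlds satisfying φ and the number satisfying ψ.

2 and 1

For ◇(p → □□p):
1: successors {3}; p → □□p there: 3:T. ✓
2: no successors, so ◇(p → □□p) fails. ✗
3: successors {2}; p → □□p there: 2:T. ✓
— 2 worlds.
For ◇◇(◇¬p → p):
1: successors {3}; ◇(◇¬p → p) there: 3:T. ✓
2: no successors, so ◇◇(◇¬p → p) fails. ✗
3: successors {2}; ◇(◇¬p → p) there: 2:F. ✗
— 1 world.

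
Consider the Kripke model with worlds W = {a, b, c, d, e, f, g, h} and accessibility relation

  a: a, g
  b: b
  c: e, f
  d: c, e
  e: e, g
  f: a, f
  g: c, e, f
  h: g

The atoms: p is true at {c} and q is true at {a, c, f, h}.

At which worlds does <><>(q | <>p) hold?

a: successors {a, g}; <>(q | <>p) there: a:T, g:T. ✓
b: successors {b}; <>(q | <>p) there: b:F. ✗
c: successors {e, f}; <>(q | <>p) there: e:T, f:T. ✓
d: successors {c, e}; <>(q | <>p) there: c:T, e:T. ✓
e: successors {e, g}; <>(q | <>p) there: e:T, g:T. ✓
f: successors {a, f}; <>(q | <>p) there: a:T, f:T. ✓
g: successors {c, e, f}; <>(q | <>p) there: c:T, e:T, f:T. ✓
h: successors {g}; <>(q | <>p) there: g:T. ✓

{a, c, d, e, f, g, h}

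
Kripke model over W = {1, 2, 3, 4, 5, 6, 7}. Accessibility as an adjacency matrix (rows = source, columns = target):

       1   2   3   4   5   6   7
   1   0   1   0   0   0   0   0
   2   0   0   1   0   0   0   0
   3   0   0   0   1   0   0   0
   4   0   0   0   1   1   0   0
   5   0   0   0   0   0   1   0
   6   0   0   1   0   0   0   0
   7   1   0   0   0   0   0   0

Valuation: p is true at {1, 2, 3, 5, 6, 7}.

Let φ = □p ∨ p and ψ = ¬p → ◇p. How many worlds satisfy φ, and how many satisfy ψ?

For □p ∨ p:
1: □p is T, p is T. ✓
2: □p is T, p is T. ✓
3: □p is F, p is T. ✓
4: □p is F, p is F. ✗
5: □p is T, p is T. ✓
6: □p is T, p is T. ✓
7: □p is T, p is T. ✓
— 6 worlds.
For ¬p → ◇p:
1: ¬p is F, ◇p is T. ✓
2: ¬p is F, ◇p is T. ✓
3: ¬p is F, ◇p is F. ✓
4: ¬p is T, ◇p is T. ✓
5: ¬p is F, ◇p is T. ✓
6: ¬p is F, ◇p is T. ✓
7: ¬p is F, ◇p is T. ✓
— 7 worlds.

6 and 7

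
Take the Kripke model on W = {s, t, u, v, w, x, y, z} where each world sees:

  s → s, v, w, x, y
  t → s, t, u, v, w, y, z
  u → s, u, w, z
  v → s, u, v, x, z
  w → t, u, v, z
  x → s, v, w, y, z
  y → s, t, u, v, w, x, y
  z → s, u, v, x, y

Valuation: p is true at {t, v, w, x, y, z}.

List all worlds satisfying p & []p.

s: p is F, []p is F. ✗
t: p is T, []p is F. ✗
u: p is F, []p is F. ✗
v: p is T, []p is F. ✗
w: p is T, []p is F. ✗
x: p is T, []p is F. ✗
y: p is T, []p is F. ✗
z: p is T, []p is F. ✗

∅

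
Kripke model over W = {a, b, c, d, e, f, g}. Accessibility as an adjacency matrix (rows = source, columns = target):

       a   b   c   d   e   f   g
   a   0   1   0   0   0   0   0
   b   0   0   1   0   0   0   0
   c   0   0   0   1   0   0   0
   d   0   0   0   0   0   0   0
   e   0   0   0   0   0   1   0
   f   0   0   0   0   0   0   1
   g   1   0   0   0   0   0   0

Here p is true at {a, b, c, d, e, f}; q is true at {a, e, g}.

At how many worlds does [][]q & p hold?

a: [][]q is F, p is T. ✗
b: [][]q is F, p is T. ✗
c: [][]q is T, p is T. ✓
d: [][]q is T, p is T. ✓
e: [][]q is T, p is T. ✓
f: [][]q is T, p is T. ✓
g: [][]q is F, p is F. ✗
Satisfying worlds: {c, d, e, f}.

4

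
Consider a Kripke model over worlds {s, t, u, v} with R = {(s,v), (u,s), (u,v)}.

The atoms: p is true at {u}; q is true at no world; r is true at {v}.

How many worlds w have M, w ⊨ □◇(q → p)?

s: successors {v}; ◇(q → p) there: v:F. ✗
t: no successors, so □◇(q → p) holds vacuously. ✓
u: successors {s, v}; ◇(q → p) there: s:T, v:F. ✗
v: no successors, so □◇(q → p) holds vacuously. ✓
Satisfying worlds: {t, v}.

2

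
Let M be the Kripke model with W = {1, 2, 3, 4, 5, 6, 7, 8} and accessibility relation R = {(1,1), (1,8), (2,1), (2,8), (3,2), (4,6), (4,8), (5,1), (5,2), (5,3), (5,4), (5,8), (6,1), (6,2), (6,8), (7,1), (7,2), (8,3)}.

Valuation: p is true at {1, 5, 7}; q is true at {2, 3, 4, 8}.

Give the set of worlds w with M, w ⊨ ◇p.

{1, 2, 5, 6, 7}

1: successors {1, 8}; p there: 1:T, 8:F. ✓
2: successors {1, 8}; p there: 1:T, 8:F. ✓
3: successors {2}; p there: 2:F. ✗
4: successors {6, 8}; p there: 6:F, 8:F. ✗
5: successors {1, 2, 3, 4, 8}; p there: 1:T, 2:F, 3:F, 4:F, 8:F. ✓
6: successors {1, 2, 8}; p there: 1:T, 2:F, 8:F. ✓
7: successors {1, 2}; p there: 1:T, 2:F. ✓
8: successors {3}; p there: 3:F. ✗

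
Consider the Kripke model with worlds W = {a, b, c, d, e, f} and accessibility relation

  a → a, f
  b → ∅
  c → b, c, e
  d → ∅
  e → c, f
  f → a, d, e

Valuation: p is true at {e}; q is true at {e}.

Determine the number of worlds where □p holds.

2

a: successors {a, f}; p there: a:F, f:F. ✗
b: no successors, so □p holds vacuously. ✓
c: successors {b, c, e}; p there: b:F, c:F, e:T. ✗
d: no successors, so □p holds vacuously. ✓
e: successors {c, f}; p there: c:F, f:F. ✗
f: successors {a, d, e}; p there: a:F, d:F, e:T. ✗
Satisfying worlds: {b, d}.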